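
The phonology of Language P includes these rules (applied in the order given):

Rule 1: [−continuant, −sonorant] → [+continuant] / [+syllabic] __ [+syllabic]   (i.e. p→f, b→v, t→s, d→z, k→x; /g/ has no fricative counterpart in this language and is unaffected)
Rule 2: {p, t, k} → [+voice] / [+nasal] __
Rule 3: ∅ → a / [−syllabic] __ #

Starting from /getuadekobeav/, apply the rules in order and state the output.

gesuazexoveava

Rule 1 (intervocalic spirantization): /t/ is a stop between vowels /e/ and /u/, so it spirantizes to the fricative [s]. /d/ is a stop between vowels /a/ and /e/, so it spirantizes to the fricative [z]. /k/ is a stop between vowels /e/ and /o/, so it spirantizes to the fricative [x]. /b/ is a stop between vowels /o/ and /e/, so it spirantizes to the fricative [v]. /getuadekobeav/ → gesuazexoveav.
Rule 2 (post-nasal voicing): no segment meets the environment; /gesuazexoveav/ is unchanged.
Rule 3 (final a-epenthesis): the form ends in the consonant /v/, so [a] is inserted word-finally. /gesuazexoveav/ → gesuazexoveava.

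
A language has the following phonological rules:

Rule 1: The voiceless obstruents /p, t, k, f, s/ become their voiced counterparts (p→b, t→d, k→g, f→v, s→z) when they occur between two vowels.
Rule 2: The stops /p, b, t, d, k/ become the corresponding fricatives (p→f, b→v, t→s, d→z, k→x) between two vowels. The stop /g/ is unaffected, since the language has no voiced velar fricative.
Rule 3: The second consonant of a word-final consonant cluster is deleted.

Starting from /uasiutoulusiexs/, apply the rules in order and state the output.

uaziuzouluziex

Rule 1 (intervocalic voicing): /s/ is a voiceless obstruent between vowels /a/ and /i/, so it voices to [z]. /t/ is a voiceless obstruent between vowels /u/ and /o/, so it voices to [d]. /s/ is a voiceless obstruent between vowels /u/ and /i/, so it voices to [z]. /uasiutoulusiexs/ → uaziudouluziexs.
Rule 2 (intervocalic spirantization): /d/ is a stop between vowels /u/ and /o/, so it spirantizes to the fricative [z]. /uaziudouluziexs/ → uaziuzouluziexs.
Rule 3 (final cluster simplification): /s/ is the second consonant of a word-final cluster /xs/, so it deletes. /uaziuzouluziexs/ → uaziuzouluziex.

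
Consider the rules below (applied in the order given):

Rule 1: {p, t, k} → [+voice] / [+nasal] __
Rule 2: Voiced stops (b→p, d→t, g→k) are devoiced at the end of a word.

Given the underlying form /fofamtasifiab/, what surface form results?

Rule 1 (post-nasal voicing): /t/ is a voiceless stop immediately after the nasal /m/, so it voices to [d]. /fofamtasifiab/ → fofamdasifiab.
Rule 2 (final devoicing): /b/ is a voiced stop in word-final position, so it devoices to [p]. /fofamdasifiab/ → fofamdasifiap.

fofamdasifiap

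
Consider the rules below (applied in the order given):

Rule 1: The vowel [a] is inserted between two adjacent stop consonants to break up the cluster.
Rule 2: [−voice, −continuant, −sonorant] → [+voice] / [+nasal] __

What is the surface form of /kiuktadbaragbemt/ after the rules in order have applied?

kiukatadabaragabemd

Rule 1 (stop-cluster a-epenthesis): /k/ and /t/ form a stop–stop cluster, so [a] is inserted between them. /d/ and /b/ form a stop–stop cluster, so [a] is inserted between them. /g/ and /b/ form a stop–stop cluster, so [a] is inserted between them. /kiuktadbaragbemt/ → kiukatadabaragabemt.
Rule 2 (post-nasal voicing): /t/ is a voiceless stop immediately after the nasal /m/, so it voices to [d]. /kiukatadabaragabemt/ → kiukatadabaragabemd.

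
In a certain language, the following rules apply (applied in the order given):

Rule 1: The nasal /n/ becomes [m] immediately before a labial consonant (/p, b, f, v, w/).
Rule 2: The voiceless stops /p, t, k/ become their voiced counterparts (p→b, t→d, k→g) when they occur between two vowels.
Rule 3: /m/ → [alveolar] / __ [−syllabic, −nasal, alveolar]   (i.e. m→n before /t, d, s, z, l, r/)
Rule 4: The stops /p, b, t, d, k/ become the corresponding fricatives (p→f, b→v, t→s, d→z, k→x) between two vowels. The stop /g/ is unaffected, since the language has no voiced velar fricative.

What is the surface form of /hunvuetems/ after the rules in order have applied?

Rule 1 (nasal place assimilation): /n/ precedes the labial consonant /v/, so it assimilates in place to [m]. /hunvuetems/ → humvuetems.
Rule 2 (intervocalic voicing): /t/ is a voiceless stop between vowels /e/ and /e/, so it voices to [d]. /humvuetems/ → humvuedems.
Rule 3 (nasal place assimilation): /m/ precedes the alveolar consonant /s/, so it assimilates in place to [n]. /humvuedems/ → humvuedens.
Rule 4 (intervocalic spirantization): /d/ is a stop between vowels /e/ and /e/, so it spirantizes to the fricative [z]. /humvuedens/ → humvuezens.

humvuezens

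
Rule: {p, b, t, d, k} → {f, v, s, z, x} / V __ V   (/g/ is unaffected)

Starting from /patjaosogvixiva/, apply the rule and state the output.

No segment of /patjaosogvixiva/ meets the structural description of the rule, so the form surfaces unchanged.

patjaosogvixiva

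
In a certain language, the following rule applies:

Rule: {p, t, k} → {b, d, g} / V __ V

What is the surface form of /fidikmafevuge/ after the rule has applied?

fidikmafevuge

No segment of /fidikmafevuge/ meets the structural description of the rule, so the form surfaces unchanged.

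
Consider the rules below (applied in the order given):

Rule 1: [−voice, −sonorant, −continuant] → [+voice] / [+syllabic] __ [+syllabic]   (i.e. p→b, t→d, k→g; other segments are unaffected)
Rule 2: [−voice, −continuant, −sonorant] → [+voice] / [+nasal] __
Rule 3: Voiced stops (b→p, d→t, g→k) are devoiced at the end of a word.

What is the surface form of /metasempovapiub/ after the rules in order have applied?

medasembovabiup

Rule 1 (intervocalic voicing): /t/ is a voiceless stop between vowels /e/ and /a/, so it voices to [d]. /p/ is a voiceless stop between vowels /a/ and /i/, so it voices to [b]. /metasempovapiub/ → medasempovabiub.
Rule 2 (post-nasal voicing): /p/ is a voiceless stop immediately after the nasal /m/, so it voices to [b]. /medasempovabiub/ → medasembovabiub.
Rule 3 (final devoicing): /b/ is a voiced stop in word-final position, so it devoices to [p]. /medasembovabiub/ → medasembovabiup.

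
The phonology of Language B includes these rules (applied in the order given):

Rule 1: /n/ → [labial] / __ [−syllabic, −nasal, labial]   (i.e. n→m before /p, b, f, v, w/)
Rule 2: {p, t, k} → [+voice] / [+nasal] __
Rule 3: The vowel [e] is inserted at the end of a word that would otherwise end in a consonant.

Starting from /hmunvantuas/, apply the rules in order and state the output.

hmumvanduase

Rule 1 (nasal place assimilation): /n/ precedes the labial consonant /v/, so it assimilates in place to [m]. /hmunvantuas/ → hmumvantuas.
Rule 2 (post-nasal voicing): /t/ is a voiceless stop immediately after the nasal /n/, so it voices to [d]. /hmumvantuas/ → hmumvanduas.
Rule 3 (final e-epenthesis): the form ends in the consonant /s/, so [e] is inserted word-finally. /hmumvanduas/ → hmumvanduase.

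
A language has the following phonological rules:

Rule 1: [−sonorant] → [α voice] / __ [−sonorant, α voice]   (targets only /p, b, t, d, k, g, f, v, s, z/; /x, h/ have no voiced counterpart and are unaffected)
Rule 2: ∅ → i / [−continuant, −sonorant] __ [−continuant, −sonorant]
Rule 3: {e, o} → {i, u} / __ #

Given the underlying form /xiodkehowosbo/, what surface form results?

Rule 1 (regressive voicing assimilation): /d/ precedes the voiceless obstruent /k/, so it devoices to [t] by assimilation. /s/ precedes the voiced obstruent /b/, so it voices to [z] by assimilation. /xiodkehowosbo/ → xiotkehowozbo.
Rule 2 (stop-cluster i-epenthesis): /t/ and /k/ form a stop–stop cluster, so [i] is inserted between them. /xiotkehowozbo/ → xiotikehowozbo.
Rule 3 (final vowel raising): /o/ is a mid vowel in word-final position, so it raises to [u]. /xiotikehowozbo/ → xiotikehowozbu.

xiotikehowozbu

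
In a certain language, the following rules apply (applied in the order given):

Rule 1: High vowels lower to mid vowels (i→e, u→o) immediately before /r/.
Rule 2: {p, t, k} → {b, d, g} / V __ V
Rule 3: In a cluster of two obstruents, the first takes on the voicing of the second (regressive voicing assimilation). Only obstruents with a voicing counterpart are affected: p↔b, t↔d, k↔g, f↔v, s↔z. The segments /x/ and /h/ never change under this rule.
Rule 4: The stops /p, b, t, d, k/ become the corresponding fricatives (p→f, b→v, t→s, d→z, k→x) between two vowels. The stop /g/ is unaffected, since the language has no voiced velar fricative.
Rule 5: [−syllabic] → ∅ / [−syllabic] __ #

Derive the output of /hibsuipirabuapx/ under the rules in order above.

hipsuiveravuap

Rule 1 (pre-rhotic lowering): /i/ is a high vowel immediately before /r/, so it lowers to [e]. /hibsuipirabuapx/ → hibsuiperabuapx.
Rule 2 (intervocalic voicing): /p/ is a voiceless stop between vowels /i/ and /e/, so it voices to [b]. /hibsuiperabuapx/ → hibsuiberabuapx.
Rule 3 (regressive voicing assimilation): /b/ precedes the voiceless obstruent /s/, so it devoices to [p] by assimilation. /hibsuiberabuapx/ → hipsuiberabuapx.
Rule 4 (intervocalic spirantization): /b/ is a stop between vowels /i/ and /e/, so it spirantizes to the fricative [v]. /b/ is a stop between vowels /a/ and /u/, so it spirantizes to the fricative [v]. /hipsuiberabuapx/ → hipsuiveravuapx.
Rule 5 (final cluster simplification): /x/ is the second consonant of a word-final cluster /px/, so it deletes. /hipsuiveravuapx/ → hipsuiveravuap.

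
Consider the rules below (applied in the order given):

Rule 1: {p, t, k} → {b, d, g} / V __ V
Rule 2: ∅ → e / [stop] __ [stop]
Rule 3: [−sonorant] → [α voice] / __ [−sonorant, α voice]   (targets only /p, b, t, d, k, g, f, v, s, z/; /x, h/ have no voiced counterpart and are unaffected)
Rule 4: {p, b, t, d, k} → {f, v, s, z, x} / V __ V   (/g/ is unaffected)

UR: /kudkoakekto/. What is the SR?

Rule 1 (intervocalic voicing): /k/ is a voiceless stop between vowels /a/ and /e/, so it voices to [g]. /kudkoakekto/ → kudkoagekto.
Rule 2 (stop-cluster e-epenthesis): /d/ and /k/ form a stop–stop cluster, so [e] is inserted between them. /k/ and /t/ form a stop–stop cluster, so [e] is inserted between them. /kudkoagekto/ → kudekoageketo.
Rule 3 (regressive voicing assimilation): no segment meets the environment; /kudekoageketo/ is unchanged.
Rule 4 (intervocalic spirantization): /d/ is a stop between vowels /u/ and /e/, so it spirantizes to the fricative [z]. /k/ is a stop between vowels /e/ and /o/, so it spirantizes to the fricative [x]. /k/ is a stop between vowels /e/ and /e/, so it spirantizes to the fricative [x]. /t/ is a stop between vowels /e/ and /o/, so it spirantizes to the fricative [s]. /kudekoageketo/ → kuzexoagexeso.

kuzexoagexeso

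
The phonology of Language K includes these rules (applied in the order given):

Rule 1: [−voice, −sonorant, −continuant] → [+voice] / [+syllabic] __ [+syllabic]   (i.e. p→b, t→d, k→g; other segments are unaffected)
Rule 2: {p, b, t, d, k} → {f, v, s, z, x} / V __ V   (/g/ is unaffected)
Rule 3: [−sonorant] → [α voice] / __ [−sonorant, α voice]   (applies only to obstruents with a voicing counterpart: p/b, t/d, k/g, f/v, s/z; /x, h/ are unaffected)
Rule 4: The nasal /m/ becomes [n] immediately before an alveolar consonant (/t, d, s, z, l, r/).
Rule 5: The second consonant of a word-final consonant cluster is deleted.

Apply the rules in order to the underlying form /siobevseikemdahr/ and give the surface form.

siovefseigendah

Rule 1 (intervocalic voicing): /k/ is a voiceless stop between vowels /i/ and /e/, so it voices to [g]. /siobevseikemdahr/ → siobevseigemdahr.
Rule 2 (intervocalic spirantization): /b/ is a stop between vowels /o/ and /e/, so it spirantizes to the fricative [v]. /siobevseigemdahr/ → siovevseigemdahr.
Rule 3 (regressive voicing assimilation): /v/ precedes the voiceless obstruent /s/, so it devoices to [f] by assimilation. /siovevseigemdahr/ → siovefseigemdahr.
Rule 4 (nasal place assimilation): /m/ precedes the alveolar consonant /d/, so it assimilates in place to [n]. /siovefseigemdahr/ → siovefseigendahr.
Rule 5 (final cluster simplification): /r/ is the second consonant of a word-final cluster /hr/, so it deletes. /siovefseigendahr/ → siovefseigendah.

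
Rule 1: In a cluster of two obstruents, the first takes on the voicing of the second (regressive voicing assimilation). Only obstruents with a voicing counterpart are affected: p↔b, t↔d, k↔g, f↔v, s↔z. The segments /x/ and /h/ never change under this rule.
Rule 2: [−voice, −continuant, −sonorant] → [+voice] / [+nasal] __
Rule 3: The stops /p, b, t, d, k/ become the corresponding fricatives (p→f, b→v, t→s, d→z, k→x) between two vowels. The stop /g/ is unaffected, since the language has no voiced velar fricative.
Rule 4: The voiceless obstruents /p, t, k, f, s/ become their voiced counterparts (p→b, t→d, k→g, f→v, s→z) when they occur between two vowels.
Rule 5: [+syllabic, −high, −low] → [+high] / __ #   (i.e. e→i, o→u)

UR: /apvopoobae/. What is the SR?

abvovoovai

Rule 1 (regressive voicing assimilation): /p/ precedes the voiced obstruent /v/, so it voices to [b] by assimilation. /apvopoobae/ → abvopoobae.
Rule 2 (post-nasal voicing): no segment meets the environment; /abvopoobae/ is unchanged.
Rule 3 (intervocalic spirantization): /p/ is a stop between vowels /o/ and /o/, so it spirantizes to the fricative [f]. /b/ is a stop between vowels /o/ and /a/, so it spirantizes to the fricative [v]. /abvopoobae/ → abvofoovae.
Rule 4 (intervocalic voicing): /f/ is a voiceless obstruent between vowels /o/ and /o/, so it voices to [v]. /abvofoovae/ → abvovoovae.
Rule 5 (final vowel raising): /e/ is a mid vowel in word-final position, so it raises to [i]. /abvovoovae/ → abvovoovai.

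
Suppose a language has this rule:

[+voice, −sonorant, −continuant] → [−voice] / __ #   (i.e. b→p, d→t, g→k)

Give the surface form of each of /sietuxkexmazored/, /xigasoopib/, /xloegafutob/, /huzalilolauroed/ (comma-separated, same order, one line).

sietuxkexmazoret, xigasoopip, xloegafutop, huzalilolauroet

/sietuxkexmazored/: /d/ is a voiced stop in word-final position, so it devoices to [t]. → [sietuxkexmazoret].
/xigasoopib/: /b/ is a voiced stop in word-final position, so it devoices to [p]. → [xigasoopip].
/xloegafutob/: /b/ is a voiced stop in word-final position, so it devoices to [p]. → [xloegafutop].
/huzalilolauroed/: /d/ is a voiced stop in word-final position, so it devoices to [t]. → [huzalilolauroet].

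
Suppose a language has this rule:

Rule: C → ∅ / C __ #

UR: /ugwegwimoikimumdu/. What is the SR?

ugwegwimoikimumdu

No segment of /ugwegwimoikimumdu/ meets the structural description of the rule, so the form surfaces unchanged.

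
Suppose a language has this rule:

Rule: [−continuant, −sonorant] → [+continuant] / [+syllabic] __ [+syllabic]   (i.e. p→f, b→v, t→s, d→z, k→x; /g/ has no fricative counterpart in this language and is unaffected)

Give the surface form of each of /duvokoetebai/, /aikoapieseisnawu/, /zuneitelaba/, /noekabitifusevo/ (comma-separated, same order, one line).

/duvokoetebai/: /k/ is a stop between vowels /o/ and /o/, so it spirantizes to the fricative [x]. /t/ is a stop between vowels /e/ and /e/, so it spirantizes to the fricative [s]. /b/ is a stop between vowels /e/ and /a/, so it spirantizes to the fricative [v]. → [duvoxoesevai].
/aikoapieseisnawu/: /k/ is a stop between vowels /i/ and /o/, so it spirantizes to the fricative [x]. /p/ is a stop between vowels /a/ and /i/, so it spirantizes to the fricative [f]. → [aixoafieseisnawu].
/zuneitelaba/: /t/ is a stop between vowels /i/ and /e/, so it spirantizes to the fricative [s]. /b/ is a stop between vowels /a/ and /a/, so it spirantizes to the fricative [v]. → [zuneiselava].
/noekabitifusevo/: /k/ is a stop between vowels /e/ and /a/, so it spirantizes to the fricative [x]. /b/ is a stop between vowels /a/ and /i/, so it spirantizes to the fricative [v]. /t/ is a stop between vowels /i/ and /i/, so it spirantizes to the fricative [s]. → [noexavisifusevo].

duvoxoesevai, aixoafieseisnawu, zuneiselava, noexavisifusevo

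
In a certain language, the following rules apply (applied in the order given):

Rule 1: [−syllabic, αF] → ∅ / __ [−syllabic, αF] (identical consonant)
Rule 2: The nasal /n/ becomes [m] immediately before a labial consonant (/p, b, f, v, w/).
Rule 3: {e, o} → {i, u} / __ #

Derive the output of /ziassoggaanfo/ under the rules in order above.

Rule 1 (degemination): /ss/ is a geminate; the first /s/ deletes. /gg/ is a geminate; the first /g/ deletes. /ziassoggaanfo/ → ziasogaanfo.
Rule 2 (nasal place assimilation): /n/ precedes the labial consonant /f/, so it assimilates in place to [m]. /ziasogaanfo/ → ziasogaamfo.
Rule 3 (final vowel raising): /o/ is a mid vowel in word-final position, so it raises to [u]. /ziasogaamfo/ → ziasogaamfu.

ziasogaamfu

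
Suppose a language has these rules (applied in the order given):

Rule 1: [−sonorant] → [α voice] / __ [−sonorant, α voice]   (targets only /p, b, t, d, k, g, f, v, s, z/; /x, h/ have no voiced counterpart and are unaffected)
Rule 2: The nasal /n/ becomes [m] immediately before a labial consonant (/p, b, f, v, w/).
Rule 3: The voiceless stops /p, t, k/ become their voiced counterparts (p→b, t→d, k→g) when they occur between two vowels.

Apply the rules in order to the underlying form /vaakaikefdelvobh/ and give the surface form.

vaagaigevdelvoph

Rule 1 (regressive voicing assimilation): /f/ precedes the voiced obstruent /d/, so it voices to [v] by assimilation. /b/ precedes the voiceless obstruent /h/, so it devoices to [p] by assimilation. /vaakaikefdelvobh/ → vaakaikevdelvoph.
Rule 2 (nasal place assimilation): no segment meets the environment; /vaakaikevdelvoph/ is unchanged.
Rule 3 (intervocalic voicing): /k/ is a voiceless stop between vowels /a/ and /a/, so it voices to [g]. /k/ is a voiceless stop between vowels /i/ and /e/, so it voices to [g]. /vaakaikevdelvoph/ → vaagaigevdelvoph.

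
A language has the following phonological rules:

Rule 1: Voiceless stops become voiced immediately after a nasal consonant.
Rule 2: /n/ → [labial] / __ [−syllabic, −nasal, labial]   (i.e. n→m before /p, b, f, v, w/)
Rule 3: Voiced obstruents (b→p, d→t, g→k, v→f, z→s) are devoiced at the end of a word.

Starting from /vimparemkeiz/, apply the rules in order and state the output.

vimbaremgeis

Rule 1 (post-nasal voicing): /p/ is a voiceless stop immediately after the nasal /m/, so it voices to [b]. /k/ is a voiceless stop immediately after the nasal /m/, so it voices to [g]. /vimparemkeiz/ → vimbaremgeiz.
Rule 2 (nasal place assimilation): no segment meets the environment; /vimbaremgeiz/ is unchanged.
Rule 3 (final devoicing): /z/ is a voiced obstruent in word-final position, so it devoices to [s]. /vimbaremgeiz/ → vimbaremgeis.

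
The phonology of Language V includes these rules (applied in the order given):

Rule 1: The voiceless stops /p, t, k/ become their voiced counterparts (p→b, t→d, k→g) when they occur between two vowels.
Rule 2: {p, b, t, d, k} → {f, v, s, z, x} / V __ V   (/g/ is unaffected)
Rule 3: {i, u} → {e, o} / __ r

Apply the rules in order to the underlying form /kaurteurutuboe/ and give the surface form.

Rule 1 (intervocalic voicing): /t/ is a voiceless stop between vowels /u/ and /u/, so it voices to [d]. /kaurteurutuboe/ → kaurteuruduboe.
Rule 2 (intervocalic spirantization): /d/ is a stop between vowels /u/ and /u/, so it spirantizes to the fricative [z]. /b/ is a stop between vowels /u/ and /o/, so it spirantizes to the fricative [v]. /kaurteuruduboe/ → kaurteuruzuvoe.
Rule 3 (pre-rhotic lowering): /u/ is a high vowel immediately before /r/, so it lowers to [o]. /u/ is a high vowel immediately before /r/, so it lowers to [o]. /kaurteuruzuvoe/ → kaorteoruzuvoe.

kaorteoruzuvoe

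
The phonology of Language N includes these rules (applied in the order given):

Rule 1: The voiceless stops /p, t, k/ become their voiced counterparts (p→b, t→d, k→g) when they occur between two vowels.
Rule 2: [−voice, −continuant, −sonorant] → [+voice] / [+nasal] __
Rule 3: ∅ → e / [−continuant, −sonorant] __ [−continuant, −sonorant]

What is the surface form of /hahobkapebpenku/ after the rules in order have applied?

hahobekabebepengu

Rule 1 (intervocalic voicing): /p/ is a voiceless stop between vowels /a/ and /e/, so it voices to [b]. /hahobkapebpenku/ → hahobkabebpenku.
Rule 2 (post-nasal voicing): /k/ is a voiceless stop immediately after the nasal /n/, so it voices to [g]. /hahobkabebpenku/ → hahobkabebpengu.
Rule 3 (stop-cluster e-epenthesis): /b/ and /k/ form a stop–stop cluster, so [e] is inserted between them. /b/ and /p/ form a stop–stop cluster, so [e] is inserted between them. /hahobkabebpengu/ → hahobekabebepengu.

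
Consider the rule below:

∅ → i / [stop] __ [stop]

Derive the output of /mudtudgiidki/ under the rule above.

/d/ and /t/ form a stop–stop cluster, so [i] is inserted between them.
/d/ and /g/ form a stop–stop cluster, so [i] is inserted between them.
/d/ and /k/ form a stop–stop cluster, so [i] is inserted between them.
Surface form: [muditudigiidiki].

muditudigiidiki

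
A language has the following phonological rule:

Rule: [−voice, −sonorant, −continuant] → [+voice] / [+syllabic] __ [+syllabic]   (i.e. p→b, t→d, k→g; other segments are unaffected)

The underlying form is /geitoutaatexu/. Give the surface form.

geidoudaadexu

/t/ is a voiceless stop between vowels /i/ and /o/, so it voices to [d].
/t/ is a voiceless stop between vowels /u/ and /a/, so it voices to [d].
/t/ is a voiceless stop between vowels /a/ and /e/, so it voices to [d].
Surface form: [geidoudaadexu].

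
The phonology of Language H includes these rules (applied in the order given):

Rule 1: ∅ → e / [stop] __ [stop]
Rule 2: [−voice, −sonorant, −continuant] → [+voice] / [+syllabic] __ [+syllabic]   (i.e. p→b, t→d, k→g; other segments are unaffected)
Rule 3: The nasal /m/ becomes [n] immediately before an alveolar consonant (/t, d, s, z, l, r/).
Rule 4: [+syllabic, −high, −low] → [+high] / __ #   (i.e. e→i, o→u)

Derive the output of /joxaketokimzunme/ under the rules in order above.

joxagedoginzunmi

Rule 1 (stop-cluster e-epenthesis): no segment meets the environment; /joxaketokimzunme/ is unchanged.
Rule 2 (intervocalic voicing): /k/ is a voiceless stop between vowels /a/ and /e/, so it voices to [g]. /t/ is a voiceless stop between vowels /e/ and /o/, so it voices to [d]. /k/ is a voiceless stop between vowels /o/ and /i/, so it voices to [g]. /joxaketokimzunme/ → joxagedogimzunme.
Rule 3 (nasal place assimilation): /m/ precedes the alveolar consonant /z/, so it assimilates in place to [n]. /joxagedogimzunme/ → joxagedoginzunme.
Rule 4 (final vowel raising): /e/ is a mid vowel in word-final position, so it raises to [i]. /joxagedoginzunme/ → joxagedoginzunmi.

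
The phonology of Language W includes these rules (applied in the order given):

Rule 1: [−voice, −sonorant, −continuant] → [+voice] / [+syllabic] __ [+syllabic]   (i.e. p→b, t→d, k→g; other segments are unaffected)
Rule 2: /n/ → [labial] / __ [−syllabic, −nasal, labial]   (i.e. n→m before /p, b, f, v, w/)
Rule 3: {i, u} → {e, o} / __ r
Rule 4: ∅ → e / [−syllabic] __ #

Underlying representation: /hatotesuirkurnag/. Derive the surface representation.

hadodesuerkornage

Rule 1 (intervocalic voicing): /t/ is a voiceless stop between vowels /a/ and /o/, so it voices to [d]. /t/ is a voiceless stop between vowels /o/ and /e/, so it voices to [d]. /hatotesuirkurnag/ → hadodesuirkurnag.
Rule 2 (nasal place assimilation): no segment meets the environment; /hadodesuirkurnag/ is unchanged.
Rule 3 (pre-rhotic lowering): /i/ is a high vowel immediately before /r/, so it lowers to [e]. /u/ is a high vowel immediately before /r/, so it lowers to [o]. /hadodesuirkurnag/ → hadodesuerkornag.
Rule 4 (final e-epenthesis): the form ends in the consonant /g/, so [e] is inserted word-finally. /hadodesuerkornag/ → hadodesuerkornage.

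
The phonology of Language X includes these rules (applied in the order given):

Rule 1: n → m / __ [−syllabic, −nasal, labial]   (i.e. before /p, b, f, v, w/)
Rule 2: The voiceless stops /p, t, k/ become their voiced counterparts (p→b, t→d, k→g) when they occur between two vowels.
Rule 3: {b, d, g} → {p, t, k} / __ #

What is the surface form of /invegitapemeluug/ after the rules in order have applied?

Rule 1 (nasal place assimilation): /n/ precedes the labial consonant /v/, so it assimilates in place to [m]. /invegitapemeluug/ → imvegitapemeluug.
Rule 2 (intervocalic voicing): /t/ is a voiceless stop between vowels /i/ and /a/, so it voices to [d]. /p/ is a voiceless stop between vowels /a/ and /e/, so it voices to [b]. /imvegitapemeluug/ → imvegidabemeluug.
Rule 3 (final devoicing): /g/ is a voiced stop in word-final position, so it devoices to [k]. /imvegidabemeluug/ → imvegidabemeluuk.

imvegidabemeluuk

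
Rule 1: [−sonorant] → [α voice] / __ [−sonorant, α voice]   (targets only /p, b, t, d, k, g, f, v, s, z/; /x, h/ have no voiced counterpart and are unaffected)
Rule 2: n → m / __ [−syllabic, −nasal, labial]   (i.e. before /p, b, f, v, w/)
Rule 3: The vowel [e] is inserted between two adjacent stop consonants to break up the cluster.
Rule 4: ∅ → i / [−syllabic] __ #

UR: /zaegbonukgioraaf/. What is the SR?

Rule 1 (regressive voicing assimilation): /k/ precedes the voiced obstruent /g/, so it voices to [g] by assimilation. /zaegbonukgioraaf/ → zaegbonuggioraaf.
Rule 2 (nasal place assimilation): no segment meets the environment; /zaegbonuggioraaf/ is unchanged.
Rule 3 (stop-cluster e-epenthesis): /g/ and /b/ form a stop–stop cluster, so [e] is inserted between them. /g/ and /g/ form a stop–stop cluster, so [e] is inserted between them. /zaegbonuggioraaf/ → zaegebonugegioraaf.
Rule 4 (final i-epenthesis): the form ends in the consonant /f/, so [i] is inserted word-finally. /zaegebonugegioraaf/ → zaegebonugegioraafi.

zaegebonugegioraafi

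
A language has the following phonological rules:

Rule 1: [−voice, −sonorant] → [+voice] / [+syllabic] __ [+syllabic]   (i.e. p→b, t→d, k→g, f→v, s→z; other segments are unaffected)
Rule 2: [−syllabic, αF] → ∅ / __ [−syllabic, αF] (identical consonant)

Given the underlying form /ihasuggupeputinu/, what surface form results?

Rule 1 (intervocalic voicing): /s/ is a voiceless obstruent between vowels /a/ and /u/, so it voices to [z]. /p/ is a voiceless obstruent between vowels /u/ and /e/, so it voices to [b]. /p/ is a voiceless obstruent between vowels /e/ and /u/, so it voices to [b]. /t/ is a voiceless obstruent between vowels /u/ and /i/, so it voices to [d]. /ihasuggupeputinu/ → ihazuggubebudinu.
Rule 2 (degemination): /gg/ is a geminate; the first /g/ deletes. /ihazuggubebudinu/ → ihazugubebudinu.

ihazugubebudinu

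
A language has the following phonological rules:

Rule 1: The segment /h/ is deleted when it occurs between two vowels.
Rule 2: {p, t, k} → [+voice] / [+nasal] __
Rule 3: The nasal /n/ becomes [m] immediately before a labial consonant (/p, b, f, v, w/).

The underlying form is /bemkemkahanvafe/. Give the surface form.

Rule 1 (intervocalic h-deletion): /h/ occurs between vowels /a/ and /a/, so it deletes. /bemkemkahanvafe/ → bemkemkaanvafe.
Rule 2 (post-nasal voicing): /k/ is a voiceless stop immediately after the nasal /m/, so it voices to [g]. /k/ is a voiceless stop immediately after the nasal /m/, so it voices to [g]. /bemkemkaanvafe/ → bemgemgaanvafe.
Rule 3 (nasal place assimilation): /n/ precedes the labial consonant /v/, so it assimilates in place to [m]. /bemgemgaanvafe/ → bemgemgaamvafe.

bemgemgaamvafe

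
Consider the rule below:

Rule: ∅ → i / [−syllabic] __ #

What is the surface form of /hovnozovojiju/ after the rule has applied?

No segment of /hovnozovojiju/ meets the structural description of the rule, so the form surfaces unchanged.

hovnozovojiju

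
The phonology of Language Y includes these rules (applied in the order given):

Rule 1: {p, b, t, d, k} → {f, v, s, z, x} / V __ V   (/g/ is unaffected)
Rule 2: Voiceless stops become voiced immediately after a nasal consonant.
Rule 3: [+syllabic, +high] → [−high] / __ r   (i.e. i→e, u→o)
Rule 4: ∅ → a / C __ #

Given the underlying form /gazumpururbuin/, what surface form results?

Rule 1 (intervocalic spirantization): no segment meets the environment; /gazumpururbuin/ is unchanged.
Rule 2 (post-nasal voicing): /p/ is a voiceless stop immediately after the nasal /m/, so it voices to [b]. /gazumpururbuin/ → gazumbururbuin.
Rule 3 (pre-rhotic lowering): /u/ is a high vowel immediately before /r/, so it lowers to [o]. /u/ is a high vowel immediately before /r/, so it lowers to [o]. /gazumbururbuin/ → gazumbororbuin.
Rule 4 (final a-epenthesis): the form ends in the consonant /n/, so [a] is inserted word-finally. /gazumbororbuin/ → gazumbororbuina.

gazumbororbuina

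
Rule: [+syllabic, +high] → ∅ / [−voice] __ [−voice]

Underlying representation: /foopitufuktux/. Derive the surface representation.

/i/ is a high vowel flanked by voiceless consonants /p/ and /t/, so it deletes.
/u/ is a high vowel flanked by voiceless consonants /t/ and /f/, so it deletes.
/u/ is a high vowel flanked by voiceless consonants /f/ and /k/, so it deletes.
/u/ is a high vowel flanked by voiceless consonants /t/ and /x/, so it deletes.
Surface form: [fooptfktx].

fooptfktx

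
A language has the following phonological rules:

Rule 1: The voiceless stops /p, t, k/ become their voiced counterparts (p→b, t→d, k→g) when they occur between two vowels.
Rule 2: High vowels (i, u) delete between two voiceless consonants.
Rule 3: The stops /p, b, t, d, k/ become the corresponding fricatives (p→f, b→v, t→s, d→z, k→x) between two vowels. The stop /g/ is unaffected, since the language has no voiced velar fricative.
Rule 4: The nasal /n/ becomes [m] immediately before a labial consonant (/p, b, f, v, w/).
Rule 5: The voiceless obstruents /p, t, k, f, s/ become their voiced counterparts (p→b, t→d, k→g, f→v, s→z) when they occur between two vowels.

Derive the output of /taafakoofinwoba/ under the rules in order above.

taavagoovimwova

Rule 1 (intervocalic voicing): /k/ is a voiceless stop between vowels /a/ and /o/, so it voices to [g]. /taafakoofinwoba/ → taafagoofinwoba.
Rule 2 (high vowel syncope): no segment meets the environment; /taafagoofinwoba/ is unchanged.
Rule 3 (intervocalic spirantization): /b/ is a stop between vowels /o/ and /a/, so it spirantizes to the fricative [v]. /taafagoofinwoba/ → taafagoofinwova.
Rule 4 (nasal place assimilation): /n/ precedes the labial consonant /w/, so it assimilates in place to [m]. /taafagoofinwova/ → taafagoofimwova.
Rule 5 (intervocalic voicing): /f/ is a voiceless obstruent between vowels /a/ and /a/, so it voices to [v]. /f/ is a voiceless obstruent between vowels /o/ and /i/, so it voices to [v]. /taafagoofimwova/ → taavagoovimwova.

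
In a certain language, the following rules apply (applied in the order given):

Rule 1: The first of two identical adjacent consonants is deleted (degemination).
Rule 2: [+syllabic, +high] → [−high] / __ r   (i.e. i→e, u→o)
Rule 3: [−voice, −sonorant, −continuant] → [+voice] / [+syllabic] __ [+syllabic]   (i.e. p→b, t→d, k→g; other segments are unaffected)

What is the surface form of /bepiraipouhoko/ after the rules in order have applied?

Rule 1 (degemination): no segment meets the environment; /bepiraipouhoko/ is unchanged.
Rule 2 (pre-rhotic lowering): /i/ is a high vowel immediately before /r/, so it lowers to [e]. /bepiraipouhoko/ → beperaipouhoko.
Rule 3 (intervocalic voicing): /p/ is a voiceless stop between vowels /e/ and /e/, so it voices to [b]. /p/ is a voiceless stop between vowels /i/ and /o/, so it voices to [b]. /k/ is a voiceless stop between vowels /o/ and /o/, so it voices to [g]. /beperaipouhoko/ → beberaibouhogo.

beberaibouhogo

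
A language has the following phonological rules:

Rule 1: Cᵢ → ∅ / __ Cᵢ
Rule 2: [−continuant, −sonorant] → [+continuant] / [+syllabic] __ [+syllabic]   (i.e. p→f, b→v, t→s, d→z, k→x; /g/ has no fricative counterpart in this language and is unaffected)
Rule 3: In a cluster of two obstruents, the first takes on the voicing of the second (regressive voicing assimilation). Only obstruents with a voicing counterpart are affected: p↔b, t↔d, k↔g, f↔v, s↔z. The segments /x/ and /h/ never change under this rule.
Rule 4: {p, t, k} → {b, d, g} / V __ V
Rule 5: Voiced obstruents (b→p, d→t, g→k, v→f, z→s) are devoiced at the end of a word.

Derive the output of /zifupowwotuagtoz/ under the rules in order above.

Rule 1 (degemination): /ww/ is a geminate; the first /w/ deletes. /zifupowwotuagtoz/ → zifupowotuagtoz.
Rule 2 (intervocalic spirantization): /p/ is a stop between vowels /u/ and /o/, so it spirantizes to the fricative [f]. /t/ is a stop between vowels /o/ and /u/, so it spirantizes to the fricative [s]. /zifupowotuagtoz/ → zifufowosuagtoz.
Rule 3 (regressive voicing assimilation): /g/ precedes the voiceless obstruent /t/, so it devoices to [k] by assimilation. /zifufowosuagtoz/ → zifufowosuaktoz.
Rule 4 (intervocalic voicing): no segment meets the environment; /zifufowosuaktoz/ is unchanged.
Rule 5 (final devoicing): /z/ is a voiced obstruent in word-final position, so it devoices to [s]. /zifufowosuaktoz/ → zifufowosuaktos.

zifufowosuaktos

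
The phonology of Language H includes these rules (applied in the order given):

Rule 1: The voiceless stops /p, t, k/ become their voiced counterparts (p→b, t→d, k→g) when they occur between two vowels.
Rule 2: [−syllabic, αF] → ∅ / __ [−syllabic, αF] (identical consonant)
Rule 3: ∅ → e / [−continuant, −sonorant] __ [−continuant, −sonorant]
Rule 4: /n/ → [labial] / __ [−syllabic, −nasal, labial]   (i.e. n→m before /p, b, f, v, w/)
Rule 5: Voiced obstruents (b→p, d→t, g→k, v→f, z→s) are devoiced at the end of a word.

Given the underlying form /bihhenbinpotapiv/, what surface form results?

Rule 1 (intervocalic voicing): /t/ is a voiceless stop between vowels /o/ and /a/, so it voices to [d]. /p/ is a voiceless stop between vowels /a/ and /i/, so it voices to [b]. /bihhenbinpotapiv/ → bihhenbinpodabiv.
Rule 2 (degemination): /hh/ is a geminate; the first /h/ deletes. /bihhenbinpodabiv/ → bihenbinpodabiv.
Rule 3 (stop-cluster e-epenthesis): no segment meets the environment; /bihenbinpodabiv/ is unchanged.
Rule 4 (nasal place assimilation): /n/ precedes the labial consonant /b/, so it assimilates in place to [m]. /n/ precedes the labial consonant /p/, so it assimilates in place to [m]. /bihenbinpodabiv/ → bihembimpodabiv.
Rule 5 (final devoicing): /v/ is a voiced obstruent in word-final position, so it devoices to [f]. /bihembimpodabiv/ → bihembimpodabif.

bihembimpodabif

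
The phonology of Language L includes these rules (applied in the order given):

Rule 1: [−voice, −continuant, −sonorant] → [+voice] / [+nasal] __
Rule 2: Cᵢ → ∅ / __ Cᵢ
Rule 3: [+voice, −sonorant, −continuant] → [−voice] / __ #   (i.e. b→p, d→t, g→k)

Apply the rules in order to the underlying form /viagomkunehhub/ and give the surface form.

viagomgunehup

Rule 1 (post-nasal voicing): /k/ is a voiceless stop immediately after the nasal /m/, so it voices to [g]. /viagomkunehhub/ → viagomgunehhub.
Rule 2 (degemination): /hh/ is a geminate; the first /h/ deletes. /viagomgunehhub/ → viagomgunehub.
Rule 3 (final devoicing): /b/ is a voiced stop in word-final position, so it devoices to [p]. /viagomgunehub/ → viagomgunehup.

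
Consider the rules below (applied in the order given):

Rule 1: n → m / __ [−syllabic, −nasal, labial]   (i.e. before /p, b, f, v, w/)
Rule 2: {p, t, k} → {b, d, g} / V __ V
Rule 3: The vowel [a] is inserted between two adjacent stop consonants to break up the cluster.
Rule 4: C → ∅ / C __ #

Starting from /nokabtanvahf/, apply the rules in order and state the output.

nogabatamvah

Rule 1 (nasal place assimilation): /n/ precedes the labial consonant /v/, so it assimilates in place to [m]. /nokabtanvahf/ → nokabtamvahf.
Rule 2 (intervocalic voicing): /k/ is a voiceless stop between vowels /o/ and /a/, so it voices to [g]. /nokabtamvahf/ → nogabtamvahf.
Rule 3 (stop-cluster a-epenthesis): /b/ and /t/ form a stop–stop cluster, so [a] is inserted between them. /nogabtamvahf/ → nogabatamvahf.
Rule 4 (final cluster simplification): /f/ is the second consonant of a word-final cluster /hf/, so it deletes. /nogabatamvahf/ → nogabatamvah.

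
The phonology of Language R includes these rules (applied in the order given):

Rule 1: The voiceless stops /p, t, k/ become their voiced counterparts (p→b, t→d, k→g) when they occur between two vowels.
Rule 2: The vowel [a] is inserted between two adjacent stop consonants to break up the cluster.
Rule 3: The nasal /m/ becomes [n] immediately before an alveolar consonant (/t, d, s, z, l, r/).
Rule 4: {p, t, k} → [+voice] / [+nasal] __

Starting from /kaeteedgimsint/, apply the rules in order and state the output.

kaedeedaginsind

Rule 1 (intervocalic voicing): /t/ is a voiceless stop between vowels /e/ and /e/, so it voices to [d]. /kaeteedgimsint/ → kaedeedgimsint.
Rule 2 (stop-cluster a-epenthesis): /d/ and /g/ form a stop–stop cluster, so [a] is inserted between them. /kaedeedgimsint/ → kaedeedagimsint.
Rule 3 (nasal place assimilation): /m/ precedes the alveolar consonant /s/, so it assimilates in place to [n]. /kaedeedagimsint/ → kaedeedaginsint.
Rule 4 (post-nasal voicing): /t/ is a voiceless stop immediately after the nasal /n/, so it voices to [d]. /kaedeedaginsint/ → kaedeedaginsind.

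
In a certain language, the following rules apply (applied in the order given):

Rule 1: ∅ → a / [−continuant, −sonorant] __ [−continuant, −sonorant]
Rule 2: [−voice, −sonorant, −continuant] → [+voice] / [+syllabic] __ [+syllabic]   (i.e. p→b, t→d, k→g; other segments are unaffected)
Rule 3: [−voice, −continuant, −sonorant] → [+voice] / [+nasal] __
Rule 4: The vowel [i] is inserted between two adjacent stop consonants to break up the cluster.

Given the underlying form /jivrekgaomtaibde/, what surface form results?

jivregagaomdaibade

Rule 1 (stop-cluster a-epenthesis): /k/ and /g/ form a stop–stop cluster, so [a] is inserted between them. /b/ and /d/ form a stop–stop cluster, so [a] is inserted between them. /jivrekgaomtaibde/ → jivrekagaomtaibade.
Rule 2 (intervocalic voicing): /k/ is a voiceless stop between vowels /e/ and /a/, so it voices to [g]. /jivrekagaomtaibade/ → jivregagaomtaibade.
Rule 3 (post-nasal voicing): /t/ is a voiceless stop immediately after the nasal /m/, so it voices to [d]. /jivregagaomtaibade/ → jivregagaomdaibade.
Rule 4 (stop-cluster i-epenthesis): no segment meets the environment; /jivregagaomdaibade/ is unchanged.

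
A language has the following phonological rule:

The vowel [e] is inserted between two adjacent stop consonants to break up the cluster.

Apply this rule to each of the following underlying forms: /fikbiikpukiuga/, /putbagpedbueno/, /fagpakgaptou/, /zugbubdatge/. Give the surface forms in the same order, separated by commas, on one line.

/fikbiikpukiuga/: /k/ and /b/ form a stop–stop cluster, so [e] is inserted between them. /k/ and /p/ form a stop–stop cluster, so [e] is inserted between them. → [fikebiikepukiuga].
/putbagpedbueno/: /t/ and /b/ form a stop–stop cluster, so [e] is inserted between them. /g/ and /p/ form a stop–stop cluster, so [e] is inserted between them. /d/ and /b/ form a stop–stop cluster, so [e] is inserted between them. → [putebagepedebueno].
/fagpakgaptou/: /g/ and /p/ form a stop–stop cluster, so [e] is inserted between them. /k/ and /g/ form a stop–stop cluster, so [e] is inserted between them. /p/ and /t/ form a stop–stop cluster, so [e] is inserted between them. → [fagepakegapetou].
/zugbubdatge/: /g/ and /b/ form a stop–stop cluster, so [e] is inserted between them. /b/ and /d/ form a stop–stop cluster, so [e] is inserted between them. /t/ and /g/ form a stop–stop cluster, so [e] is inserted between them. → [zugebubedatege].

fikebiikepukiuga, putebagepedebueno, fagepakegapetou, zugebubedatege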